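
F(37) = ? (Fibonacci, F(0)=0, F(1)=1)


F(n)=F(n-1)+F(n-2)
...F(35)=9227465, F(36)=14930352, F(37)=24157817


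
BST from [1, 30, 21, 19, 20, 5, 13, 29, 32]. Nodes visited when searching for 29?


BST root = 1
Search for 29: compare at each node
Path: [1, 30, 21, 29]


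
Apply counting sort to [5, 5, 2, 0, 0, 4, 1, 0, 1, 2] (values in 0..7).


Count array: [3, 2, 2, 0, 1, 2, 0, 0]
Reconstruct: [0, 0, 0, 1, 1, 2, 2, 4, 5, 5]


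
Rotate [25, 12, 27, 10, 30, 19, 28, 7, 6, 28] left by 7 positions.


Left rotate by 7: [7, 6, 28, 25, 12, 27, 10, 30, 19, 28]


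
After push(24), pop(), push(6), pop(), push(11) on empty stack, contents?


push(24) -> [24]
pop() returns 24 -> []
push(6) -> [6]
pop() returns 6 -> []
push(11) -> [11]
Final stack (bottom to top): [11]


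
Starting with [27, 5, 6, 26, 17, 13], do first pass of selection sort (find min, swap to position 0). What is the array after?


After one pass: [5, 27, 6, 26, 17, 13]


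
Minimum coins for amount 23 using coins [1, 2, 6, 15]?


dp[0]=0; dp[i]=1+min(dp[i-c] for c in coins)
...dp[18]=3, dp[19]=3, dp[20]=4, dp[21]=2, dp[22]=3, dp[23]=3
Minimum coins for 23 = 3


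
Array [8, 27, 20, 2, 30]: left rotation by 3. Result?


Left rotate by 3: [2, 30, 8, 27, 20]


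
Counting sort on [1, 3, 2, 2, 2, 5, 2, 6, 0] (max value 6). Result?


Count array: [1, 1, 4, 1, 0, 1, 1]
Reconstruct: [0, 1, 2, 2, 2, 2, 3, 5, 6]


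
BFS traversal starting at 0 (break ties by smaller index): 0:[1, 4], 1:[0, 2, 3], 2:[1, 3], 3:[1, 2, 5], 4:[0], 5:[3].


BFS queue: start with [0]
Visit order: [0, 1, 4, 2, 3, 5]


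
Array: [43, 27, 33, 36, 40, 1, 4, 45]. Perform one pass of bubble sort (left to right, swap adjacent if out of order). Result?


After one pass: [27, 33, 36, 40, 1, 4, 43, 45]


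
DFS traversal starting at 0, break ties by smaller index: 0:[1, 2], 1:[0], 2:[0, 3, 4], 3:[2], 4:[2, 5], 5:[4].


DFS stack-based: start with [0]
Visit order: [0, 1, 2, 3, 4, 5]


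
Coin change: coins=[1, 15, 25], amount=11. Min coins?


dp[0]=0; dp[i]=1+min(dp[i-c] for c in coins)
...dp[6]=6, dp[7]=7, dp[8]=8, dp[9]=9, dp[10]=10, dp[11]=11
Minimum coins for 11 = 11


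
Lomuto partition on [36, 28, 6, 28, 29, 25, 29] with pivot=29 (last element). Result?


Elements <= 29 go left of pivot.
Result: [28, 6, 28, 29, 25, 29, 36], pivot at index 5


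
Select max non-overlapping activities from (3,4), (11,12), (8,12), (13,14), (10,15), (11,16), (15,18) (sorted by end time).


Greedy: pick earliest-ending, then skip overlaps.
Selected (4 activities): [(3, 4), (11, 12), (13, 14), (15, 18)]


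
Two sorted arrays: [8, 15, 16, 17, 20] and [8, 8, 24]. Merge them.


Compare heads, take smaller each step.
Merged: [8, 8, 8, 15, 16, 17, 20, 24]


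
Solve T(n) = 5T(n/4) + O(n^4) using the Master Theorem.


a=5, b=4, c=4. log_4(5)=1.161 < c=4. Case 3: O(n^c) = O(n^4)
Complexity: O(n^4)


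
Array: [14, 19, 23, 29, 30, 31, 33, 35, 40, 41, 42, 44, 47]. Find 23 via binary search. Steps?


Search for 23:
[0,12] mid=6 arr[6]=33
[0,5] mid=2 arr[2]=23
Total: 2 comparisons


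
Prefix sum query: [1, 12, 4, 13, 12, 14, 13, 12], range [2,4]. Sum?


Prefix sums: [0, 1, 13, 17, 30, 42, 56, 69, 81]
Sum[2..4] = prefix[5] - prefix[2] = 42 - 13 = 29


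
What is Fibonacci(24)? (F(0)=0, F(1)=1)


F(n)=F(n-1)+F(n-2)
...F(22)=17711, F(23)=28657, F(24)=46368


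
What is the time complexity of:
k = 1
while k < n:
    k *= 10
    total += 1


Per nesting level: O(log n) = O(log n)
Complexity: O(log n)


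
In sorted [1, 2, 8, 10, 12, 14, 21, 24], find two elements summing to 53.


Two pointers: lo=0, hi=7
No pair sums to 53


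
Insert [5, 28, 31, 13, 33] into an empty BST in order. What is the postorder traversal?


Root = 5; build tree by BST insertion.
Postorder traversal: [13, 33, 31, 28, 5]


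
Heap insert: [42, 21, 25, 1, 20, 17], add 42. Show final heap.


Append 42: [42, 21, 25, 1, 20, 17, 42]
Bubble up: swap idx 6(42) with idx 2(25)
Result: [42, 21, 42, 1, 20, 17, 25]


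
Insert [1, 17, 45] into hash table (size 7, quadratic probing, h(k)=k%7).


Insertions: 1->slot 1; 17->slot 3; 45->slot 4
Table: [None, 1, None, 17, 45, None, None]


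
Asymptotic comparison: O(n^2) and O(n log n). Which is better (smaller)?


linearithmic grows slower than quadratic
O(n log n) is asymptotically smaller; O(n^2) grows faster


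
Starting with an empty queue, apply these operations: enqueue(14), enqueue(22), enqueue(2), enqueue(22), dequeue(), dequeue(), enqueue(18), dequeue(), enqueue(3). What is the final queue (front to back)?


enqueue(14) -> [14]
enqueue(22) -> [14, 22]
enqueue(2) -> [14, 22, 2]
enqueue(22) -> [14, 22, 2, 22]
dequeue() returns 14 -> [22, 2, 22]
dequeue() returns 22 -> [2, 22]
enqueue(18) -> [2, 22, 18]
dequeue() returns 2 -> [22, 18]
enqueue(3) -> [22, 18, 3]
Final queue (front to back): [22, 18, 3]


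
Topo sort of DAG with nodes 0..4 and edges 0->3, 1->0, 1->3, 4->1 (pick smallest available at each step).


Kahn's algorithm, process smallest node first
Order: [2, 4, 1, 0, 3]


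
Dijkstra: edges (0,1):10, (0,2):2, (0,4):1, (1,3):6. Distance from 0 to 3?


Dijkstra from 0:
Distances: {0: 0, 1: 10, 2: 2, 3: 16, 4: 1}
Shortest distance to 3 = 16, path = [0, 1, 3]


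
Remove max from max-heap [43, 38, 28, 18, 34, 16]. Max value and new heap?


Max = 43
Replace root with last, heapify down
Resulting heap: [38, 34, 28, 18, 16]


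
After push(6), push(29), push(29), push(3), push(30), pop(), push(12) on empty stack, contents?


push(6) -> [6]
push(29) -> [6, 29]
push(29) -> [6, 29, 29]
push(3) -> [6, 29, 29, 3]
push(30) -> [6, 29, 29, 3, 30]
pop() returns 30 -> [6, 29, 29, 3]
push(12) -> [6, 29, 29, 3, 12]
Final stack (bottom to top): [6, 29, 29, 3, 12]


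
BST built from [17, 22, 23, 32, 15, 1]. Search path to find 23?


BST root = 17
Search for 23: compare at each node
Path: [17, 22, 23]


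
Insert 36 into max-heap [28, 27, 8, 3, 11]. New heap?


Append 36: [28, 27, 8, 3, 11, 36]
Bubble up: swap idx 5(36) with idx 2(8); swap idx 2(36) with idx 0(28)
Result: [36, 27, 28, 3, 11, 8]


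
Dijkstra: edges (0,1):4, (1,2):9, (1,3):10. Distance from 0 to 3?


Dijkstra from 0:
Distances: {0: 0, 1: 4, 2: 13, 3: 14}
Shortest distance to 3 = 14, path = [0, 1, 3]


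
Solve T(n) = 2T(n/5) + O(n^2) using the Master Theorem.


a=2, b=5, c=2. log_5(2)=0.431 < c=2. Case 3: O(n^c) = O(n^2)
Complexity: O(n^2)


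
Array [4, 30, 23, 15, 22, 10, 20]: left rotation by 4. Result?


Left rotate by 4: [22, 10, 20, 4, 30, 23, 15]


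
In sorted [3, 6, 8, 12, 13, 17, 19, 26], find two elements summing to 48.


Two pointers: lo=0, hi=7
No pair sums to 48


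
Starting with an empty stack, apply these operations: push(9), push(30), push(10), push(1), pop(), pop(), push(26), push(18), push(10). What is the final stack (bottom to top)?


push(9) -> [9]
push(30) -> [9, 30]
push(10) -> [9, 30, 10]
push(1) -> [9, 30, 10, 1]
pop() returns 1 -> [9, 30, 10]
pop() returns 10 -> [9, 30]
push(26) -> [9, 30, 26]
push(18) -> [9, 30, 26, 18]
push(10) -> [9, 30, 26, 18, 10]
Final stack (bottom to top): [9, 30, 26, 18, 10]


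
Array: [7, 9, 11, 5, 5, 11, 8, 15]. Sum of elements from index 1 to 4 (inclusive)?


Prefix sums: [0, 7, 16, 27, 32, 37, 48, 56, 71]
Sum[1..4] = prefix[5] - prefix[1] = 37 - 7 = 30


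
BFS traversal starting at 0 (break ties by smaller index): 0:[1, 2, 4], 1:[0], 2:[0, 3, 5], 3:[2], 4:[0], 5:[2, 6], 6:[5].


BFS queue: start with [0]
Visit order: [0, 1, 2, 4, 3, 5, 6]


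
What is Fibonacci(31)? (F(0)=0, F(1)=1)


F(n)=F(n-1)+F(n-2)
...F(29)=514229, F(30)=832040, F(31)=1346269


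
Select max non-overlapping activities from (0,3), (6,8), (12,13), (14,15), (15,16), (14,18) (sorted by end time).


Greedy: pick earliest-ending, then skip overlaps.
Selected (5 activities): [(0, 3), (6, 8), (12, 13), (14, 15), (15, 16)]


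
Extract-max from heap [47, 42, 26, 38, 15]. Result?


Max = 47
Replace root with last, heapify down
Resulting heap: [42, 38, 26, 15]


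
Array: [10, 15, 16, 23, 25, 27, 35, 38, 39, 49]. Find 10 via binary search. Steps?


Search for 10:
[0,9] mid=4 arr[4]=25
[0,3] mid=1 arr[1]=15
[0,0] mid=0 arr[0]=10
Total: 3 comparisons


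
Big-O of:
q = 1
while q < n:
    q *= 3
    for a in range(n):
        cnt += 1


Per nesting level: O(log n) * O(n) = O(n log n)
Complexity: O(n log n)


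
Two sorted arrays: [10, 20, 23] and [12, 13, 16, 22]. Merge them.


Compare heads, take smaller each step.
Merged: [10, 12, 13, 16, 20, 22, 23]


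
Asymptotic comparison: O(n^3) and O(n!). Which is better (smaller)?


cubic grows slower than factorial
O(n^3) is asymptotically smaller; O(n!) grows faster


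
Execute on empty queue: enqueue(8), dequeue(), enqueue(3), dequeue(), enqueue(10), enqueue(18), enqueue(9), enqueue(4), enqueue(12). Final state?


enqueue(8) -> [8]
dequeue() returns 8 -> []
enqueue(3) -> [3]
dequeue() returns 3 -> []
enqueue(10) -> [10]
enqueue(18) -> [10, 18]
enqueue(9) -> [10, 18, 9]
enqueue(4) -> [10, 18, 9, 4]
enqueue(12) -> [10, 18, 9, 4, 12]
Final queue (front to back): [10, 18, 9, 4, 12]


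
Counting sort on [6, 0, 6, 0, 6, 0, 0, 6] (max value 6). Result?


Count array: [4, 0, 0, 0, 0, 0, 4]
Reconstruct: [0, 0, 0, 0, 6, 6, 6, 6]


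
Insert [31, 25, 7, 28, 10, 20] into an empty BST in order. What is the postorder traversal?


Root = 31; build tree by BST insertion.
Postorder traversal: [20, 10, 7, 28, 25, 31]


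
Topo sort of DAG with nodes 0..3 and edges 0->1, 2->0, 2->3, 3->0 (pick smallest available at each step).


Kahn's algorithm, process smallest node first
Order: [2, 3, 0, 1]


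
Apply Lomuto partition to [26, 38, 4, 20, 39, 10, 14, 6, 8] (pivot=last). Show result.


Elements <= 8 go left of pivot.
Result: [4, 6, 8, 20, 39, 10, 14, 38, 26], pivot at index 2


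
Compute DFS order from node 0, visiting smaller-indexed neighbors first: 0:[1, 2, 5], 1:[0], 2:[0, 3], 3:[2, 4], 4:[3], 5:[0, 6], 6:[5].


DFS stack-based: start with [0]
Visit order: [0, 1, 2, 3, 4, 5, 6]


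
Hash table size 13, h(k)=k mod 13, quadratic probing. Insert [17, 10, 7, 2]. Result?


Insertions: 17->slot 4; 10->slot 10; 7->slot 7; 2->slot 2
Table: [None, None, 2, None, 17, None, None, 7, None, None, 10, None, None]


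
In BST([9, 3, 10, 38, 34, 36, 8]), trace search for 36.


BST root = 9
Search for 36: compare at each node
Path: [9, 10, 38, 34, 36]


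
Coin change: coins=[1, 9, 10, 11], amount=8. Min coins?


dp[0]=0; dp[i]=1+min(dp[i-c] for c in coins)
...dp[3]=3, dp[4]=4, dp[5]=5, dp[6]=6, dp[7]=7, dp[8]=8
Minimum coins for 8 = 8


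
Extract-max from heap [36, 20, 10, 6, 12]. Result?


Max = 36
Replace root with last, heapify down
Resulting heap: [20, 12, 10, 6]


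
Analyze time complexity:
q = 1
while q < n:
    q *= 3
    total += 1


Per nesting level: O(log n) = O(log n)
Complexity: O(log n)


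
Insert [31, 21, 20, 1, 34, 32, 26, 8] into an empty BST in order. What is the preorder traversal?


Root = 31; build tree by BST insertion.
Preorder traversal: [31, 21, 20, 1, 8, 26, 34, 32]


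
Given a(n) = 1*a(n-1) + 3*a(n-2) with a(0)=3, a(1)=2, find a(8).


Build bottom-up:
...a(6)=251, a(7)=554, a(8)=1*554+3*251=1307


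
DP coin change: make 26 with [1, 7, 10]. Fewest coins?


dp[0]=0; dp[i]=1+min(dp[i-c] for c in coins)
...dp[21]=3, dp[22]=4, dp[23]=5, dp[24]=3, dp[25]=4, dp[26]=5
Minimum coins for 26 = 5


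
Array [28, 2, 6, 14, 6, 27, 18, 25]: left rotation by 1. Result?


Left rotate by 1: [2, 6, 14, 6, 27, 18, 25, 28]


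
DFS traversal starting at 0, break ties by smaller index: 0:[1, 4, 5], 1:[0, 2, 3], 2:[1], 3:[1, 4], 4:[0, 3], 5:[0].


DFS stack-based: start with [0]
Visit order: [0, 1, 2, 3, 4, 5]


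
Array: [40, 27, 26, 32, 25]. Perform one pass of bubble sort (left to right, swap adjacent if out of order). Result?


After one pass: [27, 26, 32, 25, 40]


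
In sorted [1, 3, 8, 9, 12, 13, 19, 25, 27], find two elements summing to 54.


Two pointers: lo=0, hi=8
No pair sums to 54


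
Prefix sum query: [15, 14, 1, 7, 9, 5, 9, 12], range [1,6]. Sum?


Prefix sums: [0, 15, 29, 30, 37, 46, 51, 60, 72]
Sum[1..6] = prefix[7] - prefix[1] = 60 - 15 = 45


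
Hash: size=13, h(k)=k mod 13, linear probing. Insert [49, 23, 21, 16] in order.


Insertions: 49->slot 10; 23->slot 11; 21->slot 8; 16->slot 3
Table: [None, None, None, 16, None, None, None, None, 21, None, 49, 23, None]


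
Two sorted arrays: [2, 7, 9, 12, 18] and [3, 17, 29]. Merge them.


Compare heads, take smaller each step.
Merged: [2, 3, 7, 9, 12, 17, 18, 29]


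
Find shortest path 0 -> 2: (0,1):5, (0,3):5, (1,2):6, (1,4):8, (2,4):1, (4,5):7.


Dijkstra from 0:
Distances: {0: 0, 1: 5, 2: 11, 3: 5, 4: 12, 5: 19}
Shortest distance to 2 = 11, path = [0, 1, 2]


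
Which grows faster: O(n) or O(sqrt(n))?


sublinear grows slower than linear
O(sqrt(n)) is asymptotically smaller; O(n) grows faster


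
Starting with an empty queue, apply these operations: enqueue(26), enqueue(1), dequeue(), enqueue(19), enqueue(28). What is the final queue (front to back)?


enqueue(26) -> [26]
enqueue(1) -> [26, 1]
dequeue() returns 26 -> [1]
enqueue(19) -> [1, 19]
enqueue(28) -> [1, 19, 28]
Final queue (front to back): [1, 19, 28]


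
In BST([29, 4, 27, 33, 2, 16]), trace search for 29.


BST root = 29
Search for 29: compare at each node
Path: [29]


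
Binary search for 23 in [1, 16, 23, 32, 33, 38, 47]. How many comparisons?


Search for 23:
[0,6] mid=3 arr[3]=32
[0,2] mid=1 arr[1]=16
[2,2] mid=2 arr[2]=23
Total: 3 comparisons


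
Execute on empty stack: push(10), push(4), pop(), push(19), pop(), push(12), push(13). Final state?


push(10) -> [10]
push(4) -> [10, 4]
pop() returns 4 -> [10]
push(19) -> [10, 19]
pop() returns 19 -> [10]
push(12) -> [10, 12]
push(13) -> [10, 12, 13]
Final stack (bottom to top): [10, 12, 13]


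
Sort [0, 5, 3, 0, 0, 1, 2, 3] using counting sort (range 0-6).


Count array: [3, 1, 1, 2, 0, 1, 0]
Reconstruct: [0, 0, 0, 1, 2, 3, 3, 5]


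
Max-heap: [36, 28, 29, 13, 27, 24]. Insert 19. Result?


Append 19: [36, 28, 29, 13, 27, 24, 19]
Bubble up: no swaps needed
Result: [36, 28, 29, 13, 27, 24, 19]


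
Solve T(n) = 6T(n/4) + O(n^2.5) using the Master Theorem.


a=6, b=4, c=2.5. log_4(6)=1.292 < c=2.5. Case 3: O(n^c) = O(n^2.500)
Complexity: O(n^2.500)


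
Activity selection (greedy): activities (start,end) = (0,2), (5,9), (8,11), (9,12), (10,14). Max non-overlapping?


Greedy: pick earliest-ending, then skip overlaps.
Selected (3 activities): [(0, 2), (5, 9), (9, 12)]


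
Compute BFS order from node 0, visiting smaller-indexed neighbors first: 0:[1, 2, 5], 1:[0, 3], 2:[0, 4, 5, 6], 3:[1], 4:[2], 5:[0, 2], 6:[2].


BFS queue: start with [0]
Visit order: [0, 1, 2, 5, 3, 4, 6]


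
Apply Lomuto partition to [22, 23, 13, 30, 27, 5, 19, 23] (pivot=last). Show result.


Elements <= 23 go left of pivot.
Result: [22, 23, 13, 5, 19, 23, 27, 30], pivot at index 5


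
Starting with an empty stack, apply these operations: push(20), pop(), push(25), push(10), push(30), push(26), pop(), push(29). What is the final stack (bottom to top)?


push(20) -> [20]
pop() returns 20 -> []
push(25) -> [25]
push(10) -> [25, 10]
push(30) -> [25, 10, 30]
push(26) -> [25, 10, 30, 26]
pop() returns 26 -> [25, 10, 30]
push(29) -> [25, 10, 30, 29]
Final stack (bottom to top): [25, 10, 30, 29]


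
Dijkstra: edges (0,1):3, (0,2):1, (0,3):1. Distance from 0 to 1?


Dijkstra from 0:
Distances: {0: 0, 1: 3, 2: 1, 3: 1}
Shortest distance to 1 = 3, path = [0, 1]


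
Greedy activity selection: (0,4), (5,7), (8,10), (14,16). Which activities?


Greedy: pick earliest-ending, then skip overlaps.
Selected (4 activities): [(0, 4), (5, 7), (8, 10), (14, 16)]


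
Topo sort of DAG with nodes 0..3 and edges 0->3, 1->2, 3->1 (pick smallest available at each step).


Kahn's algorithm, process smallest node first
Order: [0, 3, 1, 2]


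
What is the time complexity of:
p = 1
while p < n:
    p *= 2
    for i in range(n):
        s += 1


Per nesting level: O(log n) * O(n) = O(n log n)
Complexity: O(n log n)


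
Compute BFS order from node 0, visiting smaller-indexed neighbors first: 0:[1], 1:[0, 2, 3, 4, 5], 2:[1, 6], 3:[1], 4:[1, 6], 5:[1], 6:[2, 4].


BFS queue: start with [0]
Visit order: [0, 1, 2, 3, 4, 5, 6]


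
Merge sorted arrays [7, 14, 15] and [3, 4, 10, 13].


Compare heads, take smaller each step.
Merged: [3, 4, 7, 10, 13, 14, 15]


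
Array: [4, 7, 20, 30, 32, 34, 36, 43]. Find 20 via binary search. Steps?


Search for 20:
[0,7] mid=3 arr[3]=30
[0,2] mid=1 arr[1]=7
[2,2] mid=2 arr[2]=20
Total: 3 comparisons


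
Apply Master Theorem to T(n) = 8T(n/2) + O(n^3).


a=8, b=2, c=3. log_2(8)=3 = c=3. Case 2: O(n^c log n) = O(n^3 log n)
Complexity: O(n^3 log n)


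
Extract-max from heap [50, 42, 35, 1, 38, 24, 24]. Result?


Max = 50
Replace root with last, heapify down
Resulting heap: [42, 38, 35, 1, 24, 24]


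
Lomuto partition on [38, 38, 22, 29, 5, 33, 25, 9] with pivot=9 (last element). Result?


Elements <= 9 go left of pivot.
Result: [5, 9, 22, 29, 38, 33, 25, 38], pivot at index 1


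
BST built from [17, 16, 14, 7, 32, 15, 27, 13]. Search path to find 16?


BST root = 17
Search for 16: compare at each node
Path: [17, 16]


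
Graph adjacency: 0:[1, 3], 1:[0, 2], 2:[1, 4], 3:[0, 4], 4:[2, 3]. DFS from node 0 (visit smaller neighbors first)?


DFS stack-based: start with [0]
Visit order: [0, 1, 2, 4, 3]


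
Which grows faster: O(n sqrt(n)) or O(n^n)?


n^1.5 grows slower than n^n
O(n sqrt(n)) is asymptotically smaller; O(n^n) grows faster


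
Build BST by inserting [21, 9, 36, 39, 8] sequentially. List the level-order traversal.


Root = 21; build tree by BST insertion.
Level-Order traversal: [21, 9, 36, 8, 39]


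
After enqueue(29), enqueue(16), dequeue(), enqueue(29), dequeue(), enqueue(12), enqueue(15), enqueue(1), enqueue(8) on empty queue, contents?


enqueue(29) -> [29]
enqueue(16) -> [29, 16]
dequeue() returns 29 -> [16]
enqueue(29) -> [16, 29]
dequeue() returns 16 -> [29]
enqueue(12) -> [29, 12]
enqueue(15) -> [29, 12, 15]
enqueue(1) -> [29, 12, 15, 1]
enqueue(8) -> [29, 12, 15, 1, 8]
Final queue (front to back): [29, 12, 15, 1, 8]


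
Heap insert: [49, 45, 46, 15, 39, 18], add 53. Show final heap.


Append 53: [49, 45, 46, 15, 39, 18, 53]
Bubble up: swap idx 6(53) with idx 2(46); swap idx 2(53) with idx 0(49)
Result: [53, 45, 49, 15, 39, 18, 46]


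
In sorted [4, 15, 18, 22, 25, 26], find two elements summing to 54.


Two pointers: lo=0, hi=5
No pair sums to 54


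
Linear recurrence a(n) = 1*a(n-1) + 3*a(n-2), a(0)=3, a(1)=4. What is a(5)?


Build bottom-up:
...a(3)=25, a(4)=64, a(5)=1*64+3*25=139


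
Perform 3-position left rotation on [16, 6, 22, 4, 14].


Left rotate by 3: [4, 14, 16, 6, 22]


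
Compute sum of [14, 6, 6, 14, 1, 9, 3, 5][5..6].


Prefix sums: [0, 14, 20, 26, 40, 41, 50, 53, 58]
Sum[5..6] = prefix[7] - prefix[5] = 53 - 41 = 12


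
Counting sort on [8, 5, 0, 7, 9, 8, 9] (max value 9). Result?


Count array: [1, 0, 0, 0, 0, 1, 0, 1, 2, 2]
Reconstruct: [0, 5, 7, 8, 8, 9, 9]


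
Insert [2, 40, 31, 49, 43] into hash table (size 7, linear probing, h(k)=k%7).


Insertions: 2->slot 2; 40->slot 5; 31->slot 3; 49->slot 0; 43->slot 1
Table: [49, 43, 2, 31, None, 40, None]


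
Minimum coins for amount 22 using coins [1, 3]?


dp[0]=0; dp[i]=1+min(dp[i-c] for c in coins)
...dp[17]=7, dp[18]=6, dp[19]=7, dp[20]=8, dp[21]=7, dp[22]=8
Minimum coins for 22 = 8


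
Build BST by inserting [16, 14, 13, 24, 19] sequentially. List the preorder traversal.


Root = 16; build tree by BST insertion.
Preorder traversal: [16, 14, 13, 24, 19]


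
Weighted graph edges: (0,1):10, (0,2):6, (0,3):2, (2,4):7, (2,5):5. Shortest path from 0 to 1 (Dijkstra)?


Dijkstra from 0:
Distances: {0: 0, 1: 10, 2: 6, 3: 2, 4: 13, 5: 11}
Shortest distance to 1 = 10, path = [0, 1]


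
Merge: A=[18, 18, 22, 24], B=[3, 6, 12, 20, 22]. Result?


Compare heads, take smaller each step.
Merged: [3, 6, 12, 18, 18, 20, 22, 22, 24]


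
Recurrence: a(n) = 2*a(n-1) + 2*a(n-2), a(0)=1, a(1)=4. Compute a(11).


Build bottom-up:
...a(9)=11584, a(10)=31648, a(11)=2*31648+2*11584=86464


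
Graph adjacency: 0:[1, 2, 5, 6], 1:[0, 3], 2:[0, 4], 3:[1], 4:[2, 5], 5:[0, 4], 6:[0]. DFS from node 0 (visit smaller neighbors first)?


DFS stack-based: start with [0]
Visit order: [0, 1, 3, 2, 4, 5, 6]


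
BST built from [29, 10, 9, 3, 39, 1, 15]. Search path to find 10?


BST root = 29
Search for 10: compare at each node
Path: [29, 10]


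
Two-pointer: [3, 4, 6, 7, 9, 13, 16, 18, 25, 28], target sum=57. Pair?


Two pointers: lo=0, hi=9
No pair sums to 57


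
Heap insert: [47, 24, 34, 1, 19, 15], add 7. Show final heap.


Append 7: [47, 24, 34, 1, 19, 15, 7]
Bubble up: no swaps needed
Result: [47, 24, 34, 1, 19, 15, 7]


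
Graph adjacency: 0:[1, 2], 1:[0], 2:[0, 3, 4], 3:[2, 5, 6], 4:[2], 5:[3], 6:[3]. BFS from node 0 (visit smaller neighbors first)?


BFS queue: start with [0]
Visit order: [0, 1, 2, 3, 4, 5, 6]


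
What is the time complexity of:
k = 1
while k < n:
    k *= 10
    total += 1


Per nesting level: O(log n) = O(log n)
Complexity: O(log n)


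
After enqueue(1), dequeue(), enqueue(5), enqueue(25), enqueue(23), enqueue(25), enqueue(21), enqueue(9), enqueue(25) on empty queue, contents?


enqueue(1) -> [1]
dequeue() returns 1 -> []
enqueue(5) -> [5]
enqueue(25) -> [5, 25]
enqueue(23) -> [5, 25, 23]
enqueue(25) -> [5, 25, 23, 25]
enqueue(21) -> [5, 25, 23, 25, 21]
enqueue(9) -> [5, 25, 23, 25, 21, 9]
enqueue(25) -> [5, 25, 23, 25, 21, 9, 25]
Final queue (front to back): [5, 25, 23, 25, 21, 9, 25]


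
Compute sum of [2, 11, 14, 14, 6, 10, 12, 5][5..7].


Prefix sums: [0, 2, 13, 27, 41, 47, 57, 69, 74]
Sum[5..7] = prefix[8] - prefix[5] = 74 - 47 = 27


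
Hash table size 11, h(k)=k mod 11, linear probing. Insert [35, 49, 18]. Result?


Insertions: 35->slot 2; 49->slot 5; 18->slot 7
Table: [None, None, 35, None, None, 49, None, 18, None, None, None]


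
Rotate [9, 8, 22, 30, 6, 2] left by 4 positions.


Left rotate by 4: [6, 2, 9, 8, 22, 30]


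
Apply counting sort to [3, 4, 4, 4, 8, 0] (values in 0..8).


Count array: [1, 0, 0, 1, 3, 0, 0, 0, 1]
Reconstruct: [0, 3, 4, 4, 4, 8]


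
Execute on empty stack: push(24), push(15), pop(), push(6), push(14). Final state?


push(24) -> [24]
push(15) -> [24, 15]
pop() returns 15 -> [24]
push(6) -> [24, 6]
push(14) -> [24, 6, 14]
Final stack (bottom to top): [24, 6, 14]


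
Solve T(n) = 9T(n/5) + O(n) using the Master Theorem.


a=9, b=5, c=1. log_5(9)=1.365 > c=1. Case 1: O(n^log_b(a)) = O(n^1.365)
Complexity: O(n^1.365)


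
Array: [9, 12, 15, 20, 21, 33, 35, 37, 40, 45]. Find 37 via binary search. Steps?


Search for 37:
[0,9] mid=4 arr[4]=21
[5,9] mid=7 arr[7]=37
Total: 2 comparisons


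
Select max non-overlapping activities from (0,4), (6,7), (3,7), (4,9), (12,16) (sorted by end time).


Greedy: pick earliest-ending, then skip overlaps.
Selected (3 activities): [(0, 4), (6, 7), (12, 16)]


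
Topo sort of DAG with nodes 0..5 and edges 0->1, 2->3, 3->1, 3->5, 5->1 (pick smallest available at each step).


Kahn's algorithm, process smallest node first
Order: [0, 2, 3, 4, 5, 1]


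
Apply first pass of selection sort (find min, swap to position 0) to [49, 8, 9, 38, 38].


After one pass: [8, 49, 9, 38, 38]


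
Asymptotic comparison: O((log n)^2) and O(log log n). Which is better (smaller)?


double-logarithmic grows slower than polylogarithmic
O(log log n) is asymptotically smaller; O((log n)^2) grows faster


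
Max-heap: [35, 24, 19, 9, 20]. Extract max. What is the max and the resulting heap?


Max = 35
Replace root with last, heapify down
Resulting heap: [24, 20, 19, 9]


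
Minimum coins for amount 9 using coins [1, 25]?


dp[0]=0; dp[i]=1+min(dp[i-c] for c in coins)
...dp[4]=4, dp[5]=5, dp[6]=6, dp[7]=7, dp[8]=8, dp[9]=9
Minimum coins for 9 = 9


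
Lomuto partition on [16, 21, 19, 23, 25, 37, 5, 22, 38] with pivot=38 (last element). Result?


Elements <= 38 go left of pivot.
Result: [16, 21, 19, 23, 25, 37, 5, 22, 38], pivot at index 8


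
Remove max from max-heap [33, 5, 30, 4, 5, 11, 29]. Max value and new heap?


Max = 33
Replace root with last, heapify down
Resulting heap: [30, 5, 29, 4, 5, 11]


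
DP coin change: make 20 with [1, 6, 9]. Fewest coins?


dp[0]=0; dp[i]=1+min(dp[i-c] for c in coins)
...dp[15]=2, dp[16]=3, dp[17]=4, dp[18]=2, dp[19]=3, dp[20]=4
Minimum coins for 20 = 4


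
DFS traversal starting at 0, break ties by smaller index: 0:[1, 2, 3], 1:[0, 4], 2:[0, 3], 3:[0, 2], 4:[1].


DFS stack-based: start with [0]
Visit order: [0, 1, 4, 2, 3]


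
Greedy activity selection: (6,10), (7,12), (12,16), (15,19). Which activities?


Greedy: pick earliest-ending, then skip overlaps.
Selected (2 activities): [(6, 10), (12, 16)]


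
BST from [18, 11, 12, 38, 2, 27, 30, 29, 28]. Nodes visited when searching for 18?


BST root = 18
Search for 18: compare at each node
Path: [18]


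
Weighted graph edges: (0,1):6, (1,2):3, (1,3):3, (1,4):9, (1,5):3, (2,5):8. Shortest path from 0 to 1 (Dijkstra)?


Dijkstra from 0:
Distances: {0: 0, 1: 6, 2: 9, 3: 9, 4: 15, 5: 9}
Shortest distance to 1 = 6, path = [0, 1]


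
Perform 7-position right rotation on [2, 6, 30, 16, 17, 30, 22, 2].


Right rotate by 7: [6, 30, 16, 17, 30, 22, 2, 2]


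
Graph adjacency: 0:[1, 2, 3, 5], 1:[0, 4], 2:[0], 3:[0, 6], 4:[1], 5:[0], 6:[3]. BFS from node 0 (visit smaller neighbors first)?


BFS queue: start with [0]
Visit order: [0, 1, 2, 3, 5, 4, 6]


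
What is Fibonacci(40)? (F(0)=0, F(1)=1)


F(n)=F(n-1)+F(n-2)
...F(38)=39088169, F(39)=63245986, F(40)=102334155


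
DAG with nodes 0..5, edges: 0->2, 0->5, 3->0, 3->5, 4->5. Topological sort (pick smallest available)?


Kahn's algorithm, process smallest node first
Order: [1, 3, 0, 2, 4, 5]


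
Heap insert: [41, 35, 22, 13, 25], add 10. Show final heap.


Append 10: [41, 35, 22, 13, 25, 10]
Bubble up: no swaps needed
Result: [41, 35, 22, 13, 25, 10]


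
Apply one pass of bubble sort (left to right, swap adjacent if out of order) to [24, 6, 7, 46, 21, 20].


After one pass: [6, 7, 24, 21, 20, 46]


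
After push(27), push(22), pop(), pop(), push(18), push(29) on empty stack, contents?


push(27) -> [27]
push(22) -> [27, 22]
pop() returns 22 -> [27]
pop() returns 27 -> []
push(18) -> [18]
push(29) -> [18, 29]
Final stack (bottom to top): [18, 29]


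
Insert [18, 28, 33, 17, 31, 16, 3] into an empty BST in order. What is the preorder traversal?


Root = 18; build tree by BST insertion.
Preorder traversal: [18, 17, 16, 3, 28, 33, 31]


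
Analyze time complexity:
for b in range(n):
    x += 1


Per nesting level: O(n) = O(n)
Complexity: O(n)


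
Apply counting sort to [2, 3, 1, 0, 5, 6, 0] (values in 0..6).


Count array: [2, 1, 1, 1, 0, 1, 1]
Reconstruct: [0, 0, 1, 2, 3, 5, 6]


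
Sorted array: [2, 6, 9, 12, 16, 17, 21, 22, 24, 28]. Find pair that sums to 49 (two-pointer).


Two pointers: lo=0, hi=9
Found pair: (21, 28) summing to 49


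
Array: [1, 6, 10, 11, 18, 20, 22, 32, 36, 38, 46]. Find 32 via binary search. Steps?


Search for 32:
[0,10] mid=5 arr[5]=20
[6,10] mid=8 arr[8]=36
[6,7] mid=6 arr[6]=22
[7,7] mid=7 arr[7]=32
Total: 4 comparisons


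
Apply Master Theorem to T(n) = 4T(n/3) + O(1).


a=4, b=3, c=0. log_3(4)=1.262 > c=0. Case 1: O(n^log_b(a)) = O(n^1.262)
Complexity: O(n^1.262)


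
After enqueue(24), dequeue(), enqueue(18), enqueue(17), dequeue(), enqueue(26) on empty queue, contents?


enqueue(24) -> [24]
dequeue() returns 24 -> []
enqueue(18) -> [18]
enqueue(17) -> [18, 17]
dequeue() returns 18 -> [17]
enqueue(26) -> [17, 26]
Final queue (front to back): [17, 26]


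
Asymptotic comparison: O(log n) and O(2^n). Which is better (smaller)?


logarithmic grows slower than exponential
O(log n) is asymptotically smaller; O(2^n) grows faster


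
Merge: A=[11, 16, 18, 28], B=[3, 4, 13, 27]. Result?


Compare heads, take smaller each step.
Merged: [3, 4, 11, 13, 16, 18, 27, 28]


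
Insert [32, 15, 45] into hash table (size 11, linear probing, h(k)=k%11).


Insertions: 32->slot 10; 15->slot 4; 45->slot 1
Table: [None, 45, None, None, 15, None, None, None, None, None, 32]


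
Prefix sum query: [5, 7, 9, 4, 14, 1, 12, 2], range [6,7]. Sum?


Prefix sums: [0, 5, 12, 21, 25, 39, 40, 52, 54]
Sum[6..7] = prefix[8] - prefix[6] = 54 - 40 = 14


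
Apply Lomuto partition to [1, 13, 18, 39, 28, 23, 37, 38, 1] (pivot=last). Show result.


Elements <= 1 go left of pivot.
Result: [1, 1, 18, 39, 28, 23, 37, 38, 13], pivot at index 1


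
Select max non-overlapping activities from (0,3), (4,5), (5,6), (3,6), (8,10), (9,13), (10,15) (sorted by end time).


Greedy: pick earliest-ending, then skip overlaps.
Selected (5 activities): [(0, 3), (4, 5), (5, 6), (8, 10), (10, 15)]


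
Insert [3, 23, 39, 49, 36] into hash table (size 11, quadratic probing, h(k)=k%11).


Insertions: 3->slot 3; 23->slot 1; 39->slot 6; 49->slot 5; 36->slot 4
Table: [None, 23, None, 3, 36, 49, 39, None, None, None, None]


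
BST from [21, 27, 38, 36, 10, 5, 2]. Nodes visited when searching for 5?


BST root = 21
Search for 5: compare at each node
Path: [21, 10, 5]


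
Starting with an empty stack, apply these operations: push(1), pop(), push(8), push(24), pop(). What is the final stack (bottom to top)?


push(1) -> [1]
pop() returns 1 -> []
push(8) -> [8]
push(24) -> [8, 24]
pop() returns 24 -> [8]
Final stack (bottom to top): [8]


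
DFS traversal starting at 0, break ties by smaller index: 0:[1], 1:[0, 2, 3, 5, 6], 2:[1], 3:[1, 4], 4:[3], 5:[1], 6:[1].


DFS stack-based: start with [0]
Visit order: [0, 1, 2, 3, 4, 5, 6]


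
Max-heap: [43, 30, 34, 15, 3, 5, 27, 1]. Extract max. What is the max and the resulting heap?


Max = 43
Replace root with last, heapify down
Resulting heap: [34, 30, 27, 15, 3, 5, 1]


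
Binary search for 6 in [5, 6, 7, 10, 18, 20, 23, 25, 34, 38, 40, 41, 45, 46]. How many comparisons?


Search for 6:
[0,13] mid=6 arr[6]=23
[0,5] mid=2 arr[2]=7
[0,1] mid=0 arr[0]=5
[1,1] mid=1 arr[1]=6
Total: 4 comparisons


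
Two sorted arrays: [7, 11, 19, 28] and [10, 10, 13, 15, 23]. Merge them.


Compare heads, take smaller each step.
Merged: [7, 10, 10, 11, 13, 15, 19, 23, 28]


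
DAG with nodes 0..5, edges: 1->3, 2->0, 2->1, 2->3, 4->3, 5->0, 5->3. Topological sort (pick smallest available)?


Kahn's algorithm, process smallest node first
Order: [2, 1, 4, 5, 0, 3]


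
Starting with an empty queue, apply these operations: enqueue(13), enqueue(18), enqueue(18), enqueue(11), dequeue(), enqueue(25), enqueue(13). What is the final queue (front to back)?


enqueue(13) -> [13]
enqueue(18) -> [13, 18]
enqueue(18) -> [13, 18, 18]
enqueue(11) -> [13, 18, 18, 11]
dequeue() returns 13 -> [18, 18, 11]
enqueue(25) -> [18, 18, 11, 25]
enqueue(13) -> [18, 18, 11, 25, 13]
Final queue (front to back): [18, 18, 11, 25, 13]


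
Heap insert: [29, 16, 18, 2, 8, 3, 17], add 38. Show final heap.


Append 38: [29, 16, 18, 2, 8, 3, 17, 38]
Bubble up: swap idx 7(38) with idx 3(2); swap idx 3(38) with idx 1(16); swap idx 1(38) with idx 0(29)
Result: [38, 29, 18, 16, 8, 3, 17, 2]


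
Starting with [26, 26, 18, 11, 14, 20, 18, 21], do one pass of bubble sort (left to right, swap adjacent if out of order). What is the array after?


After one pass: [26, 18, 11, 14, 20, 18, 21, 26]


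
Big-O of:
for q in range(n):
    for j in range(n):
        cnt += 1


Per nesting level: O(n) * O(n) = O(n^2)
Complexity: O(n^2)


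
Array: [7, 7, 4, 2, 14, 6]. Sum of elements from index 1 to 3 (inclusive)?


Prefix sums: [0, 7, 14, 18, 20, 34, 40]
Sum[1..3] = prefix[4] - prefix[1] = 20 - 7 = 13


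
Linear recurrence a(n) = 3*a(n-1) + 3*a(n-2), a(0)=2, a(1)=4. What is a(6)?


Build bottom-up:
...a(4)=252, a(5)=954, a(6)=3*954+3*252=3618


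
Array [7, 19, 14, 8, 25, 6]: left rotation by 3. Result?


Left rotate by 3: [8, 25, 6, 7, 19, 14]


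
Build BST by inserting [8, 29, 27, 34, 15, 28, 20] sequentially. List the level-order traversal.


Root = 8; build tree by BST insertion.
Level-Order traversal: [8, 29, 27, 34, 15, 28, 20]


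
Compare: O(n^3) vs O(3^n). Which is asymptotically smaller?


cubic grows slower than exponential (base 3)
O(n^3) is asymptotically smaller; O(3^n) grows faster


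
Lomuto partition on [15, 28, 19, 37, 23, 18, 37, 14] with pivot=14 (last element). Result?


Elements <= 14 go left of pivot.
Result: [14, 28, 19, 37, 23, 18, 37, 15], pivot at index 0


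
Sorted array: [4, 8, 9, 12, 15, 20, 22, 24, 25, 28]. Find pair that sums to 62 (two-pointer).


Two pointers: lo=0, hi=9
No pair sums to 62


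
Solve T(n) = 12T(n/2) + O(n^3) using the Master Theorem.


a=12, b=2, c=3. log_2(12)=3.585 > c=3. Case 1: O(n^log_b(a)) = O(n^3.585)
Complexity: O(n^3.585)


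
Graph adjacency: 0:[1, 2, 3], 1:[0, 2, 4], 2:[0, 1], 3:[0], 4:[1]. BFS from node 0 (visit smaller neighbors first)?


BFS queue: start with [0]
Visit order: [0, 1, 2, 3, 4]


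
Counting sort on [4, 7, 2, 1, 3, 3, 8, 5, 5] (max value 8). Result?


Count array: [0, 1, 1, 2, 1, 2, 0, 1, 1]
Reconstruct: [1, 2, 3, 3, 4, 5, 5, 7, 8]


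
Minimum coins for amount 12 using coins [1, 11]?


dp[0]=0; dp[i]=1+min(dp[i-c] for c in coins)
...dp[7]=7, dp[8]=8, dp[9]=9, dp[10]=10, dp[11]=1, dp[12]=2
Minimum coins for 12 = 2


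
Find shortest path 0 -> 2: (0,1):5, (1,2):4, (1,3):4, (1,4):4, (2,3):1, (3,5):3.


Dijkstra from 0:
Distances: {0: 0, 1: 5, 2: 9, 3: 9, 4: 9, 5: 12}
Shortest distance to 2 = 9, path = [0, 1, 2]


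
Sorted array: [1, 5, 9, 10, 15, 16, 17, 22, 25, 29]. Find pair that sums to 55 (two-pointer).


Two pointers: lo=0, hi=9
No pair sums to 55


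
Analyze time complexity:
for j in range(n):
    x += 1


Per nesting level: O(n) = O(n)
Complexity: O(n)


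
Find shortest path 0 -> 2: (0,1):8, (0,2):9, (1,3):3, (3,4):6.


Dijkstra from 0:
Distances: {0: 0, 1: 8, 2: 9, 3: 11, 4: 17}
Shortest distance to 2 = 9, path = [0, 2]


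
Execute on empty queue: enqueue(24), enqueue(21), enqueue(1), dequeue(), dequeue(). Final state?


enqueue(24) -> [24]
enqueue(21) -> [24, 21]
enqueue(1) -> [24, 21, 1]
dequeue() returns 24 -> [21, 1]
dequeue() returns 21 -> [1]
Final queue (front to back): [1]


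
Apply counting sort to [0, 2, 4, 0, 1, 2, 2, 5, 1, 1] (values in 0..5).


Count array: [2, 3, 3, 0, 1, 1]
Reconstruct: [0, 0, 1, 1, 1, 2, 2, 2, 4, 5]


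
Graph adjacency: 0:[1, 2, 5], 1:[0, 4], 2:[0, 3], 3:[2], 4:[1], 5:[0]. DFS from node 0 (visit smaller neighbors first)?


DFS stack-based: start with [0]
Visit order: [0, 1, 4, 2, 3, 5]


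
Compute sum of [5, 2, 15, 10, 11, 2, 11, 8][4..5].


Prefix sums: [0, 5, 7, 22, 32, 43, 45, 56, 64]
Sum[4..5] = prefix[6] - prefix[4] = 45 - 32 = 13


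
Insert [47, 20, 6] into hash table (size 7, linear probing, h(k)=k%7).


Insertions: 47->slot 5; 20->slot 6; 6->slot 0
Table: [6, None, None, None, None, 47, 20]


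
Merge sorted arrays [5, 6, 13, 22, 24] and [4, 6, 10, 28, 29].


Compare heads, take smaller each step.
Merged: [4, 5, 6, 6, 10, 13, 22, 24, 28, 29]


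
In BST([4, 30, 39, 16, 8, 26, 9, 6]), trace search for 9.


BST root = 4
Search for 9: compare at each node
Path: [4, 30, 16, 8, 9]


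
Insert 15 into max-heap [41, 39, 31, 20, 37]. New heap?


Append 15: [41, 39, 31, 20, 37, 15]
Bubble up: no swaps needed
Result: [41, 39, 31, 20, 37, 15]


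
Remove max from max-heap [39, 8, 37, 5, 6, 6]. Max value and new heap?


Max = 39
Replace root with last, heapify down
Resulting heap: [37, 8, 6, 5, 6]


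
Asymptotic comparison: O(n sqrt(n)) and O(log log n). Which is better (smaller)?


double-logarithmic grows slower than n^1.5
O(log log n) is asymptotically smaller; O(n sqrt(n)) grows faster


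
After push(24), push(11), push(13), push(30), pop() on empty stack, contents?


push(24) -> [24]
push(11) -> [24, 11]
push(13) -> [24, 11, 13]
push(30) -> [24, 11, 13, 30]
pop() returns 30 -> [24, 11, 13]
Final stack (bottom to top): [24, 11, 13]


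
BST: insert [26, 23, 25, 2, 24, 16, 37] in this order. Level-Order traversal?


Root = 26; build tree by BST insertion.
Level-Order traversal: [26, 23, 37, 2, 25, 16, 24]


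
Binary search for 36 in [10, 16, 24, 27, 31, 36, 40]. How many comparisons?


Search for 36:
[0,6] mid=3 arr[3]=27
[4,6] mid=5 arr[5]=36
Total: 2 comparisons


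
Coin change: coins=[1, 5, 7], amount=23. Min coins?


dp[0]=0; dp[i]=1+min(dp[i-c] for c in coins)
...dp[18]=4, dp[19]=3, dp[20]=4, dp[21]=3, dp[22]=4, dp[23]=5
Minimum coins for 23 = 5


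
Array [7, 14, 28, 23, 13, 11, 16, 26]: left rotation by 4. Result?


Left rotate by 4: [13, 11, 16, 26, 7, 14, 28, 23]


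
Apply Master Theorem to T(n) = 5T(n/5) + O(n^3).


a=5, b=5, c=3. log_5(5)=1 < c=3. Case 3: O(n^c) = O(n^3)
Complexity: O(n^3)


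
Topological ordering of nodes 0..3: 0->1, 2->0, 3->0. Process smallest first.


Kahn's algorithm, process smallest node first
Order: [2, 3, 0, 1]


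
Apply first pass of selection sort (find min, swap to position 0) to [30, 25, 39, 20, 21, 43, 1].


After one pass: [1, 25, 39, 20, 21, 43, 30]


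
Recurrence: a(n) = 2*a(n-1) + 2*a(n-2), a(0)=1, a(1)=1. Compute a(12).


Build bottom-up:
...a(10)=11584, a(11)=31648, a(12)=2*31648+2*11584=86464


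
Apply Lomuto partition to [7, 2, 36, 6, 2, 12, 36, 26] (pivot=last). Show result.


Elements <= 26 go left of pivot.
Result: [7, 2, 6, 2, 12, 26, 36, 36], pivot at index 5


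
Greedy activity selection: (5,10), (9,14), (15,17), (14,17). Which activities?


Greedy: pick earliest-ending, then skip overlaps.
Selected (2 activities): [(5, 10), (15, 17)]


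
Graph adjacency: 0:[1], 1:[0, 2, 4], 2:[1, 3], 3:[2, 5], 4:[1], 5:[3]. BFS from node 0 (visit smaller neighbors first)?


BFS queue: start with [0]
Visit order: [0, 1, 2, 4, 3, 5]


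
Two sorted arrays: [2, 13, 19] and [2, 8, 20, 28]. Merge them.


Compare heads, take smaller each step.
Merged: [2, 2, 8, 13, 19, 20, 28]


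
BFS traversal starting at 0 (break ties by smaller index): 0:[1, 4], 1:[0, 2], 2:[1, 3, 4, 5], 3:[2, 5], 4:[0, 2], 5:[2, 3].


BFS queue: start with [0]
Visit order: [0, 1, 4, 2, 3, 5]


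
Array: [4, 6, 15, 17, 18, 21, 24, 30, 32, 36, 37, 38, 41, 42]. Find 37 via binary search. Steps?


Search for 37:
[0,13] mid=6 arr[6]=24
[7,13] mid=10 arr[10]=37
Total: 2 comparisons


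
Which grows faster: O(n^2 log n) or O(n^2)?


quadratic grows slower than n^2 log n
O(n^2) is asymptotically smaller; O(n^2 log n) grows faster


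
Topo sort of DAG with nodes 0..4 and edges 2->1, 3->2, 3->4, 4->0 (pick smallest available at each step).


Kahn's algorithm, process smallest node first
Order: [3, 2, 1, 4, 0]


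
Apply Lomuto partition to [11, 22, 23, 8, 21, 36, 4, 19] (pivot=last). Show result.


Elements <= 19 go left of pivot.
Result: [11, 8, 4, 19, 21, 36, 23, 22], pivot at index 3
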